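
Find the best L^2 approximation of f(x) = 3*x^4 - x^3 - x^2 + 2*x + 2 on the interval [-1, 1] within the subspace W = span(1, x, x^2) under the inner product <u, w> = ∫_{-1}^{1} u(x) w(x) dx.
g(x) = 11*x^2/7 + 7*x/5 + 61/35

The best approximation g ∈ W is the orthogonal projection of f onto W. Writing g = a_0 + a_1 x + a_2 x^2, the coefficients solve the normal equations G · a = b where
  G_{ij} = <φ_i, φ_j> and b_i = <f, φ_i>, with φ_0 = 1, φ_1 = x, φ_2 = x^2.
G =
  [2, 0, 2/3]
  [0, 2/3, 0]
  [2/3, 0, 2/5],
b = (68/15, 14/15, 188/105).
Solving gives a_0 = 61/35, a_1 = 7/5, a_2 = 11/7, so
  g(x) = 11*x^2/7 + 7*x/5 + 61/35.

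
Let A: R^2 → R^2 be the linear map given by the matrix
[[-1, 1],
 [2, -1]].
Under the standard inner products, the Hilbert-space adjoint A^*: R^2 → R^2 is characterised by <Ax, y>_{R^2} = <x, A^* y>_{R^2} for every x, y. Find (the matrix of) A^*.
A^* = A^T =
[[-1, 2],
 [1, -1]]

For real matrices with standard dot products, the defining identity <Ax, y> = <x, A^* y> gives (Ax)^T y = x^T (A^*) y, i.e. x^T A^T y = x^T (A^*) y. Since this holds for all x, y, we must have A^* = A^T. Therefore
A^* =
[[-1, 2],
 [1, -1]].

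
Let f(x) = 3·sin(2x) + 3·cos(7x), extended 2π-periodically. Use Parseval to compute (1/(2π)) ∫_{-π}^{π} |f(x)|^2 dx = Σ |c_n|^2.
Σ |c_n|^2 = 9

Expand |f|^2 and use orthogonality of {sin(nx), cos(mx)} on [-π, π]:
  ∫_{-π}^{π} sin(nx)^2 dx = π, ∫ cos(mx)^2 dx = π, and cross terms integrate to 0.
So ∫_{-π}^{π} f(x)^2 dx = 3^2 · π + 3^2 · π = (9 + 9)π.
Divide by 2π: (9 + 9)/2 = 9.
By Parseval, this equals Σ |c_n|^2.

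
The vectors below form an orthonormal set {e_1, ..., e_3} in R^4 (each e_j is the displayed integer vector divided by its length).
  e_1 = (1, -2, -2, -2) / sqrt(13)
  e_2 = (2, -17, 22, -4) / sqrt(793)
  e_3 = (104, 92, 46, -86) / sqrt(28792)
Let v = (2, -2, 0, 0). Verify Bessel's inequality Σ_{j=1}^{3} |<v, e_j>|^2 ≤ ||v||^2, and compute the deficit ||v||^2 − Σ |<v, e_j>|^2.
Σ |<v, e_j>|^2 = 272/59; ||v||^2 = 8; deficit = 200/59

Write each e_j = u_j / sqrt(<u_j, u_j>) where u_j is the displayed integer vector. Then <v, e_j> = <v, u_j> / sqrt(<u_j, u_j>), so |<v, e_j>|^2 = <v, u_j>^2 / <u_j, u_j>.
Coefficients: <v, e_1> = 6/sqrt(13), <v, e_2> = 38/sqrt(793), <v, e_3> = 24/sqrt(28792).
Square and sum: Σ |<v, e_j>|^2 = 272/59.
Compute ||v||^2 = v·v = 8.
Deficit = 8 − 272/59 = 200/59 ≥ 0, confirming Bessel's inequality. (The deficit equals ||v − Σ <v,e_j> e_j||^2, the squared distance from v to span{e_j}.)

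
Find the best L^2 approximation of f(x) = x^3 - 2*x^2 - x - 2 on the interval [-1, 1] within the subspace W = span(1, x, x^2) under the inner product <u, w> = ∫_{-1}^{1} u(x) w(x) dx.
g(x) = -2*x^2 - 2*x/5 - 2

The best approximation g ∈ W is the orthogonal projection of f onto W. Writing g = a_0 + a_1 x + a_2 x^2, the coefficients solve the normal equations G · a = b where
  G_{ij} = <φ_i, φ_j> and b_i = <f, φ_i>, with φ_0 = 1, φ_1 = x, φ_2 = x^2.
G =
  [2, 0, 2/3]
  [0, 2/3, 0]
  [2/3, 0, 2/5],
b = (-16/3, -4/15, -32/15).
Solving gives a_0 = -2, a_1 = -2/5, a_2 = -2, so
  g(x) = -2*x^2 - 2*x/5 - 2.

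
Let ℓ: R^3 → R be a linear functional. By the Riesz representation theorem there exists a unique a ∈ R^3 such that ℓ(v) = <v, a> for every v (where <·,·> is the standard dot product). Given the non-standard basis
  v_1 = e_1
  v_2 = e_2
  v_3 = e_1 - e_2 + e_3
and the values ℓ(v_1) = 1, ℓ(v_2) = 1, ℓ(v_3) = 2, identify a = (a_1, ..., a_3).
a = (1, 1, 2)

Write a = (a_1, ..., a_3) in the standard basis. For each basis vector v_i, ℓ(v_i) = <v_i, a> is a linear equation in the a_j's. Collect the n equations into a matrix system V a = ℓ, where row i of V is v_i (expressed in the standard basis). Since V is invertible (lower-triangular with 1s on the diagonal, up to permutation), solve by back-substitution:
  V =
[[1, 0, 0],
 [0, 1, 0],
 [1, -1, 1]]
  V a = (1, 1, 2)
Solving gives a = (1, 1, 2).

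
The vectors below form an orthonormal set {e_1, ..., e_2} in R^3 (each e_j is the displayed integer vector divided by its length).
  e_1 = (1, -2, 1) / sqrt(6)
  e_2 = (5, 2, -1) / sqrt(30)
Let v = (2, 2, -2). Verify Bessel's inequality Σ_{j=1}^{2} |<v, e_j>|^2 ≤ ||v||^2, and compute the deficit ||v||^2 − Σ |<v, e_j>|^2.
Σ |<v, e_j>|^2 = 56/5; ||v||^2 = 12; deficit = 4/5

Write each e_j = u_j / sqrt(<u_j, u_j>) where u_j is the displayed integer vector. Then <v, e_j> = <v, u_j> / sqrt(<u_j, u_j>), so |<v, e_j>|^2 = <v, u_j>^2 / <u_j, u_j>.
Coefficients: <v, e_1> = -4/sqrt(6), <v, e_2> = 16/sqrt(30).
Square and sum: Σ |<v, e_j>|^2 = 56/5.
Compute ||v||^2 = v·v = 12.
Deficit = 12 − 56/5 = 4/5 ≥ 0, confirming Bessel's inequality. (The deficit equals ||v − Σ <v,e_j> e_j||^2, the squared distance from v to span{e_j}.)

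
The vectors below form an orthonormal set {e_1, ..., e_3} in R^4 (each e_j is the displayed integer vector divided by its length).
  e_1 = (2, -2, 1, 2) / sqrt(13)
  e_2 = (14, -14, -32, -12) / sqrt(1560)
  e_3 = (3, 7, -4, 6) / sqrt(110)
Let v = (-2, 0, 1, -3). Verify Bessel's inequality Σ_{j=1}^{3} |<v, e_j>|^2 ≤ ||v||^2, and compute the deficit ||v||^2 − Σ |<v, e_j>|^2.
Σ |<v, e_j>|^2 = 151/11; ||v||^2 = 14; deficit = 3/11

Write each e_j = u_j / sqrt(<u_j, u_j>) where u_j is the displayed integer vector. Then <v, e_j> = <v, u_j> / sqrt(<u_j, u_j>), so |<v, e_j>|^2 = <v, u_j>^2 / <u_j, u_j>.
Coefficients: <v, e_1> = -9/sqrt(13), <v, e_2> = -24/sqrt(1560), <v, e_3> = -28/sqrt(110).
Square and sum: Σ |<v, e_j>|^2 = 151/11.
Compute ||v||^2 = v·v = 14.
Deficit = 14 − 151/11 = 3/11 ≥ 0, confirming Bessel's inequality. (The deficit equals ||v − Σ <v,e_j> e_j||^2, the squared distance from v to span{e_j}.)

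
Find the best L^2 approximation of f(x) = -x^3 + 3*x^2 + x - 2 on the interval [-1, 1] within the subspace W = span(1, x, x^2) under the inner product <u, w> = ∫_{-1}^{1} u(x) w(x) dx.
g(x) = 3*x^2 + 2*x/5 - 2

The best approximation g ∈ W is the orthogonal projection of f onto W. Writing g = a_0 + a_1 x + a_2 x^2, the coefficients solve the normal equations G · a = b where
  G_{ij} = <φ_i, φ_j> and b_i = <f, φ_i>, with φ_0 = 1, φ_1 = x, φ_2 = x^2.
G =
  [2, 0, 2/3]
  [0, 2/3, 0]
  [2/3, 0, 2/5],
b = (-2, 4/15, -2/15).
Solving gives a_0 = -2, a_1 = 2/5, a_2 = 3, so
  g(x) = 3*x^2 + 2*x/5 - 2.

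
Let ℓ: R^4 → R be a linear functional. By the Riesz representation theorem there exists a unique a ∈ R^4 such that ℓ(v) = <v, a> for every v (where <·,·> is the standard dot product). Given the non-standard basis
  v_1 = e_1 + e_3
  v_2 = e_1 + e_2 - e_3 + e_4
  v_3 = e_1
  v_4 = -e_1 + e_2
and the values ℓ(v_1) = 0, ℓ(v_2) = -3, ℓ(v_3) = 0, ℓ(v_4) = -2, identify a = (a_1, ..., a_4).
a = (0, -2, 0, -1)

Write a = (a_1, ..., a_4) in the standard basis. For each basis vector v_i, ℓ(v_i) = <v_i, a> is a linear equation in the a_j's. Collect the n equations into a matrix system V a = ℓ, where row i of V is v_i (expressed in the standard basis). Since V is invertible (lower-triangular with 1s on the diagonal, up to permutation), solve by back-substitution:
  V =
[[1, 0, 1, 0],
 [1, 1, -1, 1],
 [1, 0, 0, 0],
 [-1, 1, 0, 0]]
  V a = (0, -3, 0, -2)
Solving gives a = (0, -2, 0, -1).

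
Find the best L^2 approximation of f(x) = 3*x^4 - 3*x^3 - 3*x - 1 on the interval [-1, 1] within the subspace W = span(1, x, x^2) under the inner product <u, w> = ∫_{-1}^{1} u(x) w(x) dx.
g(x) = 18*x^2/7 - 24*x/5 - 44/35

The best approximation g ∈ W is the orthogonal projection of f onto W. Writing g = a_0 + a_1 x + a_2 x^2, the coefficients solve the normal equations G · a = b where
  G_{ij} = <φ_i, φ_j> and b_i = <f, φ_i>, with φ_0 = 1, φ_1 = x, φ_2 = x^2.
G =
  [2, 0, 2/3]
  [0, 2/3, 0]
  [2/3, 0, 2/5],
b = (-4/5, -16/5, 4/21).
Solving gives a_0 = -44/35, a_1 = -24/5, a_2 = 18/7, so
  g(x) = 18*x^2/7 - 24*x/5 - 44/35.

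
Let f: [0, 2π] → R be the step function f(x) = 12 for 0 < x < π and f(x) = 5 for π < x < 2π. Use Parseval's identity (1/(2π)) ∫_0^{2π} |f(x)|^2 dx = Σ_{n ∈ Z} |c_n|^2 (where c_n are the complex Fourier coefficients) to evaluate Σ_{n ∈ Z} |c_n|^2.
Σ |c_n|^2 = 169/2

Parseval equates the L^2 energy of f (normalised by 1/(2π)) with the ℓ^2 sum of its Fourier coefficients: (1/(2π)) ∫_0^{2π} |f|^2 = Σ |c_n|^2.
Compute the left side: (1/(2π)) [∫_0^π 12^2 dx + ∫_π^{2π} 5^2 dx] = (1/(2π)) · (144π + 25π) = (144 + 25)/2 = 169/2.
So Σ_{n ∈ Z} |c_n|^2 = 169/2.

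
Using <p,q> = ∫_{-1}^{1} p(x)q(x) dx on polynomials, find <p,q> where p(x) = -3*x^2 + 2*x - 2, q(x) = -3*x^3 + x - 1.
<p,q> = 74/15

Expand the product: p(x)·q(x) = 9*x^5 - 6*x^4 + 3*x^3 + 5*x^2 - 4*x + 2.
∫_{-1}^{1} of each monomial x^k gives [2/(k+1) if k even, 0 if k odd]. Integrating term-by-term (or equivalently evaluating the antiderivative F(x) = 3*x^6/2 - 6*x^5/5 + 3*x^4/4 + 5*x^3/3 - 2*x^2 + 2*x at the endpoints):
  F(1) − F(−1) = 163/60 − (-133/60) = 74/15.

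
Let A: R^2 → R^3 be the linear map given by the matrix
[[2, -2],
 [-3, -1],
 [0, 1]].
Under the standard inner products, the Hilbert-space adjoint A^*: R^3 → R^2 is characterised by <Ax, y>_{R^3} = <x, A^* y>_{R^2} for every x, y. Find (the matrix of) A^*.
A^* = A^T =
[[2, -3, 0],
 [-2, -1, 1]]

For real matrices with standard dot products, the defining identity <Ax, y> = <x, A^* y> gives (Ax)^T y = x^T (A^*) y, i.e. x^T A^T y = x^T (A^*) y. Since this holds for all x, y, we must have A^* = A^T. Therefore
A^* =
[[2, -3, 0],
 [-2, -1, 1]].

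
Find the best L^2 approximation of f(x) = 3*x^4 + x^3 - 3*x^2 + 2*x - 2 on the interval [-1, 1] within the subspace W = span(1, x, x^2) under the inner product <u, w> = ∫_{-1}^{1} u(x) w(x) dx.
g(x) = -3*x^2/7 + 13*x/5 - 79/35

The best approximation g ∈ W is the orthogonal projection of f onto W. Writing g = a_0 + a_1 x + a_2 x^2, the coefficients solve the normal equations G · a = b where
  G_{ij} = <φ_i, φ_j> and b_i = <f, φ_i>, with φ_0 = 1, φ_1 = x, φ_2 = x^2.
G =
  [2, 0, 2/3]
  [0, 2/3, 0]
  [2/3, 0, 2/5],
b = (-24/5, 26/15, -176/105).
Solving gives a_0 = -79/35, a_1 = 13/5, a_2 = -3/7, so
  g(x) = -3*x^2/7 + 13*x/5 - 79/35.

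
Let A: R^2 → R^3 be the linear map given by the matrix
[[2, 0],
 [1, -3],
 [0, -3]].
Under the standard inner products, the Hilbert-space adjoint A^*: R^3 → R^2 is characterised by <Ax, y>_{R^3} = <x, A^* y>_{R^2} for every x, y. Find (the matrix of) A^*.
A^* = A^T =
[[2, 1, 0],
 [0, -3, -3]]

For real matrices with standard dot products, the defining identity <Ax, y> = <x, A^* y> gives (Ax)^T y = x^T (A^*) y, i.e. x^T A^T y = x^T (A^*) y. Since this holds for all x, y, we must have A^* = A^T. Therefore
A^* =
[[2, 1, 0],
 [0, -3, -3]].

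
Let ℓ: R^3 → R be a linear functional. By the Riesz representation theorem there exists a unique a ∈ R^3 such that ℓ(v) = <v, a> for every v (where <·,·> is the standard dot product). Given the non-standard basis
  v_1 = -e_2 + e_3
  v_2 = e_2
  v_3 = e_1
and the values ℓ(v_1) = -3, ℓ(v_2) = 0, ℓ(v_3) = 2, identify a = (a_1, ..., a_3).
a = (2, 0, -3)

Write a = (a_1, ..., a_3) in the standard basis. For each basis vector v_i, ℓ(v_i) = <v_i, a> is a linear equation in the a_j's. Collect the n equations into a matrix system V a = ℓ, where row i of V is v_i (expressed in the standard basis). Since V is invertible (lower-triangular with 1s on the diagonal, up to permutation), solve by back-substitution:
  V =
[[0, -1, 1],
 [0, 1, 0],
 [1, 0, 0]]
  V a = (-3, 0, 2)
Solving gives a = (2, 0, -3).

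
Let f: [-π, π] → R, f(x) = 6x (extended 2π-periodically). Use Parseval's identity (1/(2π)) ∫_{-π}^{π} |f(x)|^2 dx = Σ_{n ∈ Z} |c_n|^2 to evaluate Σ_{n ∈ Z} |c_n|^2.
Σ |c_n|^2 = 12π^2

Expand and integrate term by term over [-π, π]:
  ∫ (6x)^2 dx = 36·(2π^3/3); ∫ 2·6·(0)·x dx = 0 (odd integrand); ∫ 0^2 dx = 0·2π.
So (1/(2π)) ∫_{-π}^{π} (6x)^2 dx = 36π^2/3 + 0 = 12π^2.
Parseval ⇒ Σ |c_n|^2 = 12π^2.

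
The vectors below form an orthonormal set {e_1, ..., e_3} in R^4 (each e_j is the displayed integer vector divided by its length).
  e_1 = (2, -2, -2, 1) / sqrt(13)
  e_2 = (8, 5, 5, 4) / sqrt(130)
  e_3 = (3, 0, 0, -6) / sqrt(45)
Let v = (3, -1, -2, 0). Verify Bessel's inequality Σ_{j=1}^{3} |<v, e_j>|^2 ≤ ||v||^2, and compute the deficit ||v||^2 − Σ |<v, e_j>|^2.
Σ |<v, e_j>|^2 = 27/2; ||v||^2 = 14; deficit = 1/2

Write each e_j = u_j / sqrt(<u_j, u_j>) where u_j is the displayed integer vector. Then <v, e_j> = <v, u_j> / sqrt(<u_j, u_j>), so |<v, e_j>|^2 = <v, u_j>^2 / <u_j, u_j>.
Coefficients: <v, e_1> = 12/sqrt(13), <v, e_2> = 9/sqrt(130), <v, e_3> = 9/sqrt(45).
Square and sum: Σ |<v, e_j>|^2 = 27/2.
Compute ||v||^2 = v·v = 14.
Deficit = 14 − 27/2 = 1/2 ≥ 0, confirming Bessel's inequality. (The deficit equals ||v − Σ <v,e_j> e_j||^2, the squared distance from v to span{e_j}.)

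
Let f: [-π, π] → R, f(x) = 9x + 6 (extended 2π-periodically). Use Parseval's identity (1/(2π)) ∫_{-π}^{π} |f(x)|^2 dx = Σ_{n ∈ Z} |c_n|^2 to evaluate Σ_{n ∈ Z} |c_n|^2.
Σ |c_n|^2 = 27π^2 + 36

Expand and integrate term by term over [-π, π]:
  ∫ (9x)^2 dx = 81·(2π^3/3); ∫ 2·9·(6)·x dx = 0 (odd integrand); ∫ 6^2 dx = 36·2π.
So (1/(2π)) ∫_{-π}^{π} (9x + 6)^2 dx = 81π^2/3 + 36 = 27π^2 + 36.
Parseval ⇒ Σ |c_n|^2 = 27π^2 + 36.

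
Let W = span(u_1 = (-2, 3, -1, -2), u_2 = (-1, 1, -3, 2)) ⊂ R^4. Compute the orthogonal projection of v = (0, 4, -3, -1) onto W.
proj_W(v) = (-276/127, 763/254, -601/254, -81/127)

Set up U = [u_1 | ... | u_2] ∈ R^(4×2). The projector onto W = col(U) is P = U (U^T U)^(-1) U^T.
Compute U^T U =
  [18, 4]
  [4, 15],
and U^T v = (17, 11).
Solve U^T U · c = U^T v for the coefficients: c = (211/254, 65/127). The projection is proj_W(v) = U c.
Check: (v - proj_W(v)) · u_1 = 0  (should be 0).
Check: (v - proj_W(v)) · u_2 = 0  (should be 0).
Result: proj_W(v) = (-276/127, 763/254, -601/254, -81/127).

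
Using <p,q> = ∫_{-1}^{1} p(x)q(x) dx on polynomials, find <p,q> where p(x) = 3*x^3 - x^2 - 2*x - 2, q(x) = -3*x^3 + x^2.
<p,q> = -40/21

Expand the product: p(x)·q(x) = -9*x^6 + 6*x^5 + 5*x^4 + 4*x^3 - 2*x^2.
∫_{-1}^{1} of each monomial x^k gives [2/(k+1) if k even, 0 if k odd]. Integrating term-by-term (or equivalently evaluating the antiderivative F(x) = -9*x^7/7 + x^6 + x^5 + x^4 - 2*x^3/3 at the endpoints):
  F(1) − F(−1) = 22/21 − (62/21) = -40/21.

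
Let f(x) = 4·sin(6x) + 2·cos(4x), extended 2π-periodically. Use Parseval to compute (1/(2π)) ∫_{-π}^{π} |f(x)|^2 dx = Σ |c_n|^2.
Σ |c_n|^2 = 10

Expand |f|^2 and use orthogonality of {sin(nx), cos(mx)} on [-π, π]:
  ∫_{-π}^{π} sin(nx)^2 dx = π, ∫ cos(mx)^2 dx = π, and cross terms integrate to 0.
So ∫_{-π}^{π} f(x)^2 dx = 4^2 · π + 2^2 · π = (16 + 4)π.
Divide by 2π: (16 + 4)/2 = 10.
By Parseval, this equals Σ |c_n|^2.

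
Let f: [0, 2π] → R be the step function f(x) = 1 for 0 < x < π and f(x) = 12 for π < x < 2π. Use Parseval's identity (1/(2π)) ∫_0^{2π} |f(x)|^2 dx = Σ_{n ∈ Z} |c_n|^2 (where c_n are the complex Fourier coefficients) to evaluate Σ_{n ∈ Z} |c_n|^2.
Σ |c_n|^2 = 145/2

Parseval equates the L^2 energy of f (normalised by 1/(2π)) with the ℓ^2 sum of its Fourier coefficients: (1/(2π)) ∫_0^{2π} |f|^2 = Σ |c_n|^2.
Compute the left side: (1/(2π)) [∫_0^π 1^2 dx + ∫_π^{2π} 12^2 dx] = (1/(2π)) · (1π + 144π) = (1 + 144)/2 = 145/2.
So Σ_{n ∈ Z} |c_n|^2 = 145/2.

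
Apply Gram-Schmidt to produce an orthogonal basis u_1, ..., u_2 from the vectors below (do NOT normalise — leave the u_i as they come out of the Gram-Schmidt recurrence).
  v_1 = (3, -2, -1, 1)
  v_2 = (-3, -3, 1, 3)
Orthogonal basis:
  u_1 = (3, -2, -1, 1)
  u_2 = (-14/5, -47/15, 14/15, 46/15)

Apply the Gram-Schmidt recurrence
  u_1 = v_1
  u_i = v_i − Σ_{j<i} ((v_i · u_j) / (u_j · u_j)) · u_j.

Step by step this gives:
  u_1 = (3, -2, -1, 1)
  u_2 = (-14/5, -47/15, 14/15, 46/15)

Orthogonality check:
  u_2 · u_1 = 0 (should be 0)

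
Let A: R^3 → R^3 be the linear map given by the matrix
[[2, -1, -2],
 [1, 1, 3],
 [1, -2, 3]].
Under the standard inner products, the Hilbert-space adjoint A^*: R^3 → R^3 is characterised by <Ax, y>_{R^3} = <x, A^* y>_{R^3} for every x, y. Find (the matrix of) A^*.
A^* = A^T =
[[2, 1, 1],
 [-1, 1, -2],
 [-2, 3, 3]]

For real matrices with standard dot products, the defining identity <Ax, y> = <x, A^* y> gives (Ax)^T y = x^T (A^*) y, i.e. x^T A^T y = x^T (A^*) y. Since this holds for all x, y, we must have A^* = A^T. Therefore
A^* =
[[2, 1, 1],
 [-1, 1, -2],
 [-2, 3, 3]].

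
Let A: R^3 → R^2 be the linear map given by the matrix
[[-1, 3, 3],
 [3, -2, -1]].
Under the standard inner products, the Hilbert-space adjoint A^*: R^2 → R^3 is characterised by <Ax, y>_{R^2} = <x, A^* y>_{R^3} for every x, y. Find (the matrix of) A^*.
A^* = A^T =
[[-1, 3],
 [3, -2],
 [3, -1]]

For real matrices with standard dot products, the defining identity <Ax, y> = <x, A^* y> gives (Ax)^T y = x^T (A^*) y, i.e. x^T A^T y = x^T (A^*) y. Since this holds for all x, y, we must have A^* = A^T. Therefore
A^* =
[[-1, 3],
 [3, -2],
 [3, -1]].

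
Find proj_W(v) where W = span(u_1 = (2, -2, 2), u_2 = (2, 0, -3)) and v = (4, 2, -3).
proj_W(v) = (52/19, -2/19, -73/19)

Set up U = [u_1 | ... | u_2] ∈ R^(3×2). The projector onto W = col(U) is P = U (U^T U)^(-1) U^T.
Compute U^T U =
  [12, -2]
  [-2, 13],
and U^T v = (-2, 17).
Solve U^T U · c = U^T v for the coefficients: c = (1/19, 25/19). The projection is proj_W(v) = U c.
Check: (v - proj_W(v)) · u_1 = 0  (should be 0).
Check: (v - proj_W(v)) · u_2 = 0  (should be 0).
Result: proj_W(v) = (52/19, -2/19, -73/19).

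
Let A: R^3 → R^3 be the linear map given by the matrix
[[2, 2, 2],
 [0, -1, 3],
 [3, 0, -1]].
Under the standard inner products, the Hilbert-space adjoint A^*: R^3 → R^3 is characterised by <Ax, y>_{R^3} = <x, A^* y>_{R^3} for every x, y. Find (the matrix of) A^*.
A^* = A^T =
[[2, 0, 3],
 [2, -1, 0],
 [2, 3, -1]]

For real matrices with standard dot products, the defining identity <Ax, y> = <x, A^* y> gives (Ax)^T y = x^T (A^*) y, i.e. x^T A^T y = x^T (A^*) y. Since this holds for all x, y, we must have A^* = A^T. Therefore
A^* =
[[2, 0, 3],
 [2, -1, 0],
 [2, 3, -1]].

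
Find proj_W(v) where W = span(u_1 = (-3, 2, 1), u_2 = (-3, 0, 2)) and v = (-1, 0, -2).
proj_W(v) = (3/61, 48/61, -26/61)

Set up U = [u_1 | ... | u_2] ∈ R^(3×2). The projector onto W = col(U) is P = U (U^T U)^(-1) U^T.
Compute U^T U =
  [14, 11]
  [11, 13],
and U^T v = (1, -1).
Solve U^T U · c = U^T v for the coefficients: c = (24/61, -25/61). The projection is proj_W(v) = U c.
Check: (v - proj_W(v)) · u_1 = 0  (should be 0).
Check: (v - proj_W(v)) · u_2 = 0  (should be 0).
Result: proj_W(v) = (3/61, 48/61, -26/61).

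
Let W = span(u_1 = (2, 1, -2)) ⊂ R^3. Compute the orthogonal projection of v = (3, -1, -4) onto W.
proj_W(v) = (26/9, 13/9, -26/9)

Set up U = [u_1 | ... | u_1] ∈ R^(3×1). The projector onto W = col(U) is P = U (U^T U)^(-1) U^T.
Compute U^T U =
  [9],
and U^T v = (13).
Solve U^T U · c = U^T v for the coefficients: c = (13/9). The projection is proj_W(v) = U c.
Check: (v - proj_W(v)) · u_1 = 0  (should be 0).
Result: proj_W(v) = (26/9, 13/9, -26/9).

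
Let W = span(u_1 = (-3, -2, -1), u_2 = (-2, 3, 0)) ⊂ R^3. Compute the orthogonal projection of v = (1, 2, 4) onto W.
proj_W(v) = (317/182, 227/91, 11/14)

Set up U = [u_1 | ... | u_2] ∈ R^(3×2). The projector onto W = col(U) is P = U (U^T U)^(-1) U^T.
Compute U^T U =
  [14, 0]
  [0, 13],
and U^T v = (-11, 4).
Solve U^T U · c = U^T v for the coefficients: c = (-11/14, 4/13). The projection is proj_W(v) = U c.
Check: (v - proj_W(v)) · u_1 = 0  (should be 0).
Check: (v - proj_W(v)) · u_2 = 0  (should be 0).
Result: proj_W(v) = (317/182, 227/91, 11/14).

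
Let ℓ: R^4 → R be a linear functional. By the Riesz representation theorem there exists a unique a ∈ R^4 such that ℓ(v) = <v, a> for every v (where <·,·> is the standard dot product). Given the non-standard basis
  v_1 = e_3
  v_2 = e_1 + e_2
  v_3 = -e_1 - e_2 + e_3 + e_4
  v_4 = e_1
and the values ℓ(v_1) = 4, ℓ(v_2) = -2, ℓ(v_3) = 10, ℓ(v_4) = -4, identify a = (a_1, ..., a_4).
a = (-4, 2, 4, 4)

Write a = (a_1, ..., a_4) in the standard basis. For each basis vector v_i, ℓ(v_i) = <v_i, a> is a linear equation in the a_j's. Collect the n equations into a matrix system V a = ℓ, where row i of V is v_i (expressed in the standard basis). Since V is invertible (lower-triangular with 1s on the diagonal, up to permutation), solve by back-substitution:
  V =
[[0, 0, 1, 0],
 [1, 1, 0, 0],
 [-1, -1, 1, 1],
 [1, 0, 0, 0]]
  V a = (4, -2, 10, -4)
Solving gives a = (-4, 2, 4, 4).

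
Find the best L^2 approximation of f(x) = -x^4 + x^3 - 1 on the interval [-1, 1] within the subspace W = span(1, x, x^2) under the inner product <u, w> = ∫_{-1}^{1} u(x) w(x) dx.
g(x) = -6*x^2/7 + 3*x/5 - 32/35

The best approximation g ∈ W is the orthogonal projection of f onto W. Writing g = a_0 + a_1 x + a_2 x^2, the coefficients solve the normal equations G · a = b where
  G_{ij} = <φ_i, φ_j> and b_i = <f, φ_i>, with φ_0 = 1, φ_1 = x, φ_2 = x^2.
G =
  [2, 0, 2/3]
  [0, 2/3, 0]
  [2/3, 0, 2/5],
b = (-12/5, 2/5, -20/21).
Solving gives a_0 = -32/35, a_1 = 3/5, a_2 = -6/7, so
  g(x) = -6*x^2/7 + 3*x/5 - 32/35.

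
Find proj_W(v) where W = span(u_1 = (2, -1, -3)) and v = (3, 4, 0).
proj_W(v) = (2/7, -1/7, -3/7)

Set up U = [u_1 | ... | u_1] ∈ R^(3×1). The projector onto W = col(U) is P = U (U^T U)^(-1) U^T.
Compute U^T U =
  [14],
and U^T v = (2).
Solve U^T U · c = U^T v for the coefficients: c = (1/7). The projection is proj_W(v) = U c.
Check: (v - proj_W(v)) · u_1 = 0  (should be 0).
Result: proj_W(v) = (2/7, -1/7, -3/7).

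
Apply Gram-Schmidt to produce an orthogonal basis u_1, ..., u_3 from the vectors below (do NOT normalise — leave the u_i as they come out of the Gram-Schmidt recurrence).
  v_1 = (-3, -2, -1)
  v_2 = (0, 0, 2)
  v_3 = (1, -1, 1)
Orthogonal basis:
  u_1 = (-3, -2, -1)
  u_2 = (-3/7, -2/7, 13/7)
  u_3 = (10/13, -15/13, 0)

Apply the Gram-Schmidt recurrence
  u_1 = v_1
  u_i = v_i − Σ_{j<i} ((v_i · u_j) / (u_j · u_j)) · u_j.

Step by step this gives:
  u_1 = (-3, -2, -1)
  u_2 = (-3/7, -2/7, 13/7)
  u_3 = (10/13, -15/13, 0)

Orthogonality check:
  u_2 · u_1 = 0 (should be 0)
  u_3 · u_1 = 0 (should be 0)
  u_3 · u_2 = 0 (should be 0)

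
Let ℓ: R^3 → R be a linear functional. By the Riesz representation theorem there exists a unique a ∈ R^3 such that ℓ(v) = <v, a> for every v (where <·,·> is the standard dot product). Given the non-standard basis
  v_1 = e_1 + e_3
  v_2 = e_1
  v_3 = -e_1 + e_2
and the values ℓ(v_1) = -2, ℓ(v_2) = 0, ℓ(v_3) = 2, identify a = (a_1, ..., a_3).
a = (0, 2, -2)

Write a = (a_1, ..., a_3) in the standard basis. For each basis vector v_i, ℓ(v_i) = <v_i, a> is a linear equation in the a_j's. Collect the n equations into a matrix system V a = ℓ, where row i of V is v_i (expressed in the standard basis). Since V is invertible (lower-triangular with 1s on the diagonal, up to permutation), solve by back-substitution:
  V =
[[1, 0, 1],
 [1, 0, 0],
 [-1, 1, 0]]
  V a = (-2, 0, 2)
Solving gives a = (0, 2, -2).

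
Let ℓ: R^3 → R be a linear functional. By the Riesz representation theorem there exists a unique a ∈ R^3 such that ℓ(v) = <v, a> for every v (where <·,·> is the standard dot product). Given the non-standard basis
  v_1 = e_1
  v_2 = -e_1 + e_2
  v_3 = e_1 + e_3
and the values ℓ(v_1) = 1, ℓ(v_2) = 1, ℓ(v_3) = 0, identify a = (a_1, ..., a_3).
a = (1, 2, -1)

Write a = (a_1, ..., a_3) in the standard basis. For each basis vector v_i, ℓ(v_i) = <v_i, a> is a linear equation in the a_j's. Collect the n equations into a matrix system V a = ℓ, where row i of V is v_i (expressed in the standard basis). Since V is invertible (lower-triangular with 1s on the diagonal, up to permutation), solve by back-substitution:
  V =
[[1, 0, 0],
 [-1, 1, 0],
 [1, 0, 1]]
  V a = (1, 1, 0)
Solving gives a = (1, 2, -1).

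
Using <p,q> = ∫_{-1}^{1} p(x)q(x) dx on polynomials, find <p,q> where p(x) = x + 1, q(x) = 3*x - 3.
<p,q> = -4

Expand the product: p(x)·q(x) = 3*x^2 - 3.
∫_{-1}^{1} of each monomial x^k gives [2/(k+1) if k even, 0 if k odd]. Integrating term-by-term (or equivalently evaluating the antiderivative F(x) = x^3 - 3*x at the endpoints):
  F(1) − F(−1) = -2 − (2) = -4.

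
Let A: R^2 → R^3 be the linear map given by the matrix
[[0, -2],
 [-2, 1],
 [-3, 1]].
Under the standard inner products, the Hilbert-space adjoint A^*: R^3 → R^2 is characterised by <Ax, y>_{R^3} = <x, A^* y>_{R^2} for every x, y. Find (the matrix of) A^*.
A^* = A^T =
[[0, -2, -3],
 [-2, 1, 1]]

For real matrices with standard dot products, the defining identity <Ax, y> = <x, A^* y> gives (Ax)^T y = x^T (A^*) y, i.e. x^T A^T y = x^T (A^*) y. Since this holds for all x, y, we must have A^* = A^T. Therefore
A^* =
[[0, -2, -3],
 [-2, 1, 1]].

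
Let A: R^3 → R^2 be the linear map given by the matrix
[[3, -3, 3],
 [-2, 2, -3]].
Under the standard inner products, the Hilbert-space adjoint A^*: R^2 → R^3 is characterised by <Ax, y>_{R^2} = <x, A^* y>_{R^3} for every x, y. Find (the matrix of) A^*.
A^* = A^T =
[[3, -2],
 [-3, 2],
 [3, -3]]

For real matrices with standard dot products, the defining identity <Ax, y> = <x, A^* y> gives (Ax)^T y = x^T (A^*) y, i.e. x^T A^T y = x^T (A^*) y. Since this holds for all x, y, we must have A^* = A^T. Therefore
A^* =
[[3, -2],
 [-3, 2],
 [3, -3]].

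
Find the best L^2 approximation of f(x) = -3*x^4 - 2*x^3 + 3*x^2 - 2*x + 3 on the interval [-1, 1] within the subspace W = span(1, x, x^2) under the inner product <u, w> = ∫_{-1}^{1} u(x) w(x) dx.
g(x) = 3*x^2/7 - 16*x/5 + 114/35

The best approximation g ∈ W is the orthogonal projection of f onto W. Writing g = a_0 + a_1 x + a_2 x^2, the coefficients solve the normal equations G · a = b where
  G_{ij} = <φ_i, φ_j> and b_i = <f, φ_i>, with φ_0 = 1, φ_1 = x, φ_2 = x^2.
G =
  [2, 0, 2/3]
  [0, 2/3, 0]
  [2/3, 0, 2/5],
b = (34/5, -32/15, 82/35).
Solving gives a_0 = 114/35, a_1 = -16/5, a_2 = 3/7, so
  g(x) = 3*x^2/7 - 16*x/5 + 114/35.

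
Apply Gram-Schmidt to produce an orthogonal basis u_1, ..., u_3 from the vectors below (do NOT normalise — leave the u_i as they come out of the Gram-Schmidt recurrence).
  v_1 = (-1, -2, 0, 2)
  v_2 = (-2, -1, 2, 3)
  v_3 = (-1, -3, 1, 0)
Orthogonal basis:
  u_1 = (-1, -2, 0, 2)
  u_2 = (-8/9, 11/9, 2, 7/9)
  u_3 = (-10/31, -81/62, 38/31, -91/62)

Apply the Gram-Schmidt recurrence
  u_1 = v_1
  u_i = v_i − Σ_{j<i} ((v_i · u_j) / (u_j · u_j)) · u_j.

Step by step this gives:
  u_1 = (-1, -2, 0, 2)
  u_2 = (-8/9, 11/9, 2, 7/9)
  u_3 = (-10/31, -81/62, 38/31, -91/62)

Orthogonality check:
  u_2 · u_1 = 0 (should be 0)
  u_3 · u_1 = 0 (should be 0)
  u_3 · u_2 = 0 (should be 0)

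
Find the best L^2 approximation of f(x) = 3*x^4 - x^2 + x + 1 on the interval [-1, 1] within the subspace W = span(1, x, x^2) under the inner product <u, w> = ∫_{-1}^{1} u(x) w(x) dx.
g(x) = 11*x^2/7 + x + 26/35

The best approximation g ∈ W is the orthogonal projection of f onto W. Writing g = a_0 + a_1 x + a_2 x^2, the coefficients solve the normal equations G · a = b where
  G_{ij} = <φ_i, φ_j> and b_i = <f, φ_i>, with φ_0 = 1, φ_1 = x, φ_2 = x^2.
G =
  [2, 0, 2/3]
  [0, 2/3, 0]
  [2/3, 0, 2/5],
b = (38/15, 2/3, 118/105).
Solving gives a_0 = 26/35, a_1 = 1, a_2 = 11/7, so
  g(x) = 11*x^2/7 + x + 26/35.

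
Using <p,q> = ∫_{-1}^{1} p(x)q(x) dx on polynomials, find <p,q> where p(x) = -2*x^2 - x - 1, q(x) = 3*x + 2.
<p,q> = -26/3

Expand the product: p(x)·q(x) = -6*x^3 - 7*x^2 - 5*x - 2.
∫_{-1}^{1} of each monomial x^k gives [2/(k+1) if k even, 0 if k odd]. Integrating term-by-term (or equivalently evaluating the antiderivative F(x) = -3*x^4/2 - 7*x^3/3 - 5*x^2/2 - 2*x at the endpoints):
  F(1) − F(−1) = -25/3 − (1/3) = -26/3.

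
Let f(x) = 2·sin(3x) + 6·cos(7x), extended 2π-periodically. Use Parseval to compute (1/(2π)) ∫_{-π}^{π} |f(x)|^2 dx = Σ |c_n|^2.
Σ |c_n|^2 = 20

Expand |f|^2 and use orthogonality of {sin(nx), cos(mx)} on [-π, π]:
  ∫_{-π}^{π} sin(nx)^2 dx = π, ∫ cos(mx)^2 dx = π, and cross terms integrate to 0.
So ∫_{-π}^{π} f(x)^2 dx = 2^2 · π + 6^2 · π = (4 + 36)π.
Divide by 2π: (4 + 36)/2 = 20.
By Parseval, this equals Σ |c_n|^2.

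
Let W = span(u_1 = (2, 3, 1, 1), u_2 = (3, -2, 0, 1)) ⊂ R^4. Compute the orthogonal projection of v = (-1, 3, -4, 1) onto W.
proj_W(v) = (-244/209, 40/19, 64/209, -60/209)

Set up U = [u_1 | ... | u_2] ∈ R^(4×2). The projector onto W = col(U) is P = U (U^T U)^(-1) U^T.
Compute U^T U =
  [15, 1]
  [1, 14],
and U^T v = (4, -8).
Solve U^T U · c = U^T v for the coefficients: c = (64/209, -124/209). The projection is proj_W(v) = U c.
Check: (v - proj_W(v)) · u_1 = 0  (should be 0).
Check: (v - proj_W(v)) · u_2 = 0  (should be 0).
Result: proj_W(v) = (-244/209, 40/19, 64/209, -60/209).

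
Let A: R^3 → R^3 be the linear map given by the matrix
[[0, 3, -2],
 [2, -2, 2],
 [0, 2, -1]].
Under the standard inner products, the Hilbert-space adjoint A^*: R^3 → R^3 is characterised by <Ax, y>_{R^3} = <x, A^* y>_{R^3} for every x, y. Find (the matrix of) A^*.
A^* = A^T =
[[0, 2, 0],
 [3, -2, 2],
 [-2, 2, -1]]

For real matrices with standard dot products, the defining identity <Ax, y> = <x, A^* y> gives (Ax)^T y = x^T (A^*) y, i.e. x^T A^T y = x^T (A^*) y. Since this holds for all x, y, we must have A^* = A^T. Therefore
A^* =
[[0, 2, 0],
 [3, -2, 2],
 [-2, 2, -1]].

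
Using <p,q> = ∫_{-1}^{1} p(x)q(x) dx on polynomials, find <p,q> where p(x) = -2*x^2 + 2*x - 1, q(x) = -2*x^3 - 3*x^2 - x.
<p,q> = 22/15

Expand the product: p(x)·q(x) = 4*x^5 + 2*x^4 - 2*x^3 + x^2 + x.
∫_{-1}^{1} of each monomial x^k gives [2/(k+1) if k even, 0 if k odd]. Integrating term-by-term (or equivalently evaluating the antiderivative F(x) = 2*x^6/3 + 2*x^5/5 - x^4/2 + x^3/3 + x^2/2 at the endpoints):
  F(1) − F(−1) = 7/5 − (-1/15) = 22/15.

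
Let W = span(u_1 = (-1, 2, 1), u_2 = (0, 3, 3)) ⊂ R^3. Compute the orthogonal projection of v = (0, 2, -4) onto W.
proj_W(v) = (-2, 0, -2)

Set up U = [u_1 | ... | u_2] ∈ R^(3×2). The projector onto W = col(U) is P = U (U^T U)^(-1) U^T.
Compute U^T U =
  [6, 9]
  [9, 18],
and U^T v = (0, -6).
Solve U^T U · c = U^T v for the coefficients: c = (2, -4/3). The projection is proj_W(v) = U c.
Check: (v - proj_W(v)) · u_1 = 0  (should be 0).
Check: (v - proj_W(v)) · u_2 = 0  (should be 0).
Result: proj_W(v) = (-2, 0, -2).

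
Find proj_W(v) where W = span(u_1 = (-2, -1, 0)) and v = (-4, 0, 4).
proj_W(v) = (-16/5, -8/5, 0)

Set up U = [u_1 | ... | u_1] ∈ R^(3×1). The projector onto W = col(U) is P = U (U^T U)^(-1) U^T.
Compute U^T U =
  [5],
and U^T v = (8).
Solve U^T U · c = U^T v for the coefficients: c = (8/5). The projection is proj_W(v) = U c.
Check: (v - proj_W(v)) · u_1 = 0  (should be 0).
Result: proj_W(v) = (-16/5, -8/5, 0).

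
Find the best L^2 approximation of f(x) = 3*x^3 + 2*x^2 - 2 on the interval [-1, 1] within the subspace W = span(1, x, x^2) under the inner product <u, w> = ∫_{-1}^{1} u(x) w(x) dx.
g(x) = 2*x^2 + 9*x/5 - 2

The best approximation g ∈ W is the orthogonal projection of f onto W. Writing g = a_0 + a_1 x + a_2 x^2, the coefficients solve the normal equations G · a = b where
  G_{ij} = <φ_i, φ_j> and b_i = <f, φ_i>, with φ_0 = 1, φ_1 = x, φ_2 = x^2.
G =
  [2, 0, 2/3]
  [0, 2/3, 0]
  [2/3, 0, 2/5],
b = (-8/3, 6/5, -8/15).
Solving gives a_0 = -2, a_1 = 9/5, a_2 = 2, so
  g(x) = 2*x^2 + 9*x/5 - 2.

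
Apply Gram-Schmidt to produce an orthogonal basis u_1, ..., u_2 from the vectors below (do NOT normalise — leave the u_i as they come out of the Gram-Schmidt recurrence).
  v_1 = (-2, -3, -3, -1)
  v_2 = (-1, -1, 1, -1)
Orthogonal basis:
  u_1 = (-2, -3, -3, -1)
  u_2 = (-17/23, -14/23, 32/23, -20/23)

Apply the Gram-Schmidt recurrence
  u_1 = v_1
  u_i = v_i − Σ_{j<i} ((v_i · u_j) / (u_j · u_j)) · u_j.

Step by step this gives:
  u_1 = (-2, -3, -3, -1)
  u_2 = (-17/23, -14/23, 32/23, -20/23)

Orthogonality check:
  u_2 · u_1 = 0 (should be 0)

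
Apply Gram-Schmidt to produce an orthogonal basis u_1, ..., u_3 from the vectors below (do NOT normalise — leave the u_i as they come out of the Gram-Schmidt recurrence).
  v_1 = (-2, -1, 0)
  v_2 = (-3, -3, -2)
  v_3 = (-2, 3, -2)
Orthogonal basis:
  u_1 = (-2, -1, 0)
  u_2 = (3/5, -6/5, -2)
  u_3 = (-44/29, 88/29, -66/29)

Apply the Gram-Schmidt recurrence
  u_1 = v_1
  u_i = v_i − Σ_{j<i} ((v_i · u_j) / (u_j · u_j)) · u_j.

Step by step this gives:
  u_1 = (-2, -1, 0)
  u_2 = (3/5, -6/5, -2)
  u_3 = (-44/29, 88/29, -66/29)

Orthogonality check:
  u_2 · u_1 = 0 (should be 0)
  u_3 · u_1 = 0 (should be 0)
  u_3 · u_2 = 0 (should be 0)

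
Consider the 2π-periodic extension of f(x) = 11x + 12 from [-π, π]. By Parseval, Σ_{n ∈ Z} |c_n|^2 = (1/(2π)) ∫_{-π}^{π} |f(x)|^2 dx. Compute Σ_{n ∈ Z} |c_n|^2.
Σ |c_n|^2 = 121π^2/3 + 144

Expand and integrate term by term over [-π, π]:
  ∫ (11x)^2 dx = 121·(2π^3/3); ∫ 2·11·(12)·x dx = 0 (odd integrand); ∫ 12^2 dx = 144·2π.
So (1/(2π)) ∫_{-π}^{π} (11x + 12)^2 dx = 121π^2/3 + 144 = 121π^2/3 + 144.
Parseval ⇒ Σ |c_n|^2 = 121π^2/3 + 144.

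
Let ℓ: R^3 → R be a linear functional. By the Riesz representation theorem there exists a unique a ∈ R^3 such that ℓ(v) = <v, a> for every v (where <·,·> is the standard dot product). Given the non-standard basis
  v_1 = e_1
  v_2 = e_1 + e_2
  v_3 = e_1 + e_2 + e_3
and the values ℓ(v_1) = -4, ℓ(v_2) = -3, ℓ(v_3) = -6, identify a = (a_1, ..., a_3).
a = (-4, 1, -3)

Write a = (a_1, ..., a_3) in the standard basis. For each basis vector v_i, ℓ(v_i) = <v_i, a> is a linear equation in the a_j's. Collect the n equations into a matrix system V a = ℓ, where row i of V is v_i (expressed in the standard basis). Since V is invertible (lower-triangular with 1s on the diagonal, up to permutation), solve by back-substitution:
  V =
[[1, 0, 0],
 [1, 1, 0],
 [1, 1, 1]]
  V a = (-4, -3, -6)
Solving gives a = (-4, 1, -3).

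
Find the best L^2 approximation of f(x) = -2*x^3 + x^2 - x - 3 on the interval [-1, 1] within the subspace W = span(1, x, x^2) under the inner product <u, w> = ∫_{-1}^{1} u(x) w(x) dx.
g(x) = x^2 - 11*x/5 - 3

The best approximation g ∈ W is the orthogonal projection of f onto W. Writing g = a_0 + a_1 x + a_2 x^2, the coefficients solve the normal equations G · a = b where
  G_{ij} = <φ_i, φ_j> and b_i = <f, φ_i>, with φ_0 = 1, φ_1 = x, φ_2 = x^2.
G =
  [2, 0, 2/3]
  [0, 2/3, 0]
  [2/3, 0, 2/5],
b = (-16/3, -22/15, -8/5).
Solving gives a_0 = -3, a_1 = -11/5, a_2 = 1, so
  g(x) = x^2 - 11*x/5 - 3.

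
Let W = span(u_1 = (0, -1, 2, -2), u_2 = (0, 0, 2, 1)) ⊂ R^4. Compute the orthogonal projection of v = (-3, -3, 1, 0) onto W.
proj_W(v) = (0, -21/41, 58/41, -34/41)

Set up U = [u_1 | ... | u_2] ∈ R^(4×2). The projector onto W = col(U) is P = U (U^T U)^(-1) U^T.
Compute U^T U =
  [9, 2]
  [2, 5],
and U^T v = (5, 2).
Solve U^T U · c = U^T v for the coefficients: c = (21/41, 8/41). The projection is proj_W(v) = U c.
Check: (v - proj_W(v)) · u_1 = 0  (should be 0).
Check: (v - proj_W(v)) · u_2 = 0  (should be 0).
Result: proj_W(v) = (0, -21/41, 58/41, -34/41).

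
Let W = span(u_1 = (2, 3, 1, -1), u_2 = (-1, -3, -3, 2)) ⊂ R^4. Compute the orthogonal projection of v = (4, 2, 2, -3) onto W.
proj_W(v) = (196/89, 333/89, 163/89, -137/89)

Set up U = [u_1 | ... | u_2] ∈ R^(4×2). The projector onto W = col(U) is P = U (U^T U)^(-1) U^T.
Compute U^T U =
  [15, -16]
  [-16, 23],
and U^T v = (19, -22).
Solve U^T U · c = U^T v for the coefficients: c = (85/89, -26/89). The projection is proj_W(v) = U c.
Check: (v - proj_W(v)) · u_1 = 0  (should be 0).
Check: (v - proj_W(v)) · u_2 = 0  (should be 0).
Result: proj_W(v) = (196/89, 333/89, 163/89, -137/89).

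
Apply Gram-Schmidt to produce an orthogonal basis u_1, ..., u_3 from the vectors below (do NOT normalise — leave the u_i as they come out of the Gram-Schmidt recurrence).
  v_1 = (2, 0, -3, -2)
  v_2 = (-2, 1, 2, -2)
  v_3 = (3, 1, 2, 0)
Orthogonal basis:
  u_1 = (2, 0, -3, -2)
  u_2 = (-22/17, 1, 16/17, -46/17)
  u_3 = (533/185, 202/185, 386/185, -46/185)

Apply the Gram-Schmidt recurrence
  u_1 = v_1
  u_i = v_i − Σ_{j<i} ((v_i · u_j) / (u_j · u_j)) · u_j.

Step by step this gives:
  u_1 = (2, 0, -3, -2)
  u_2 = (-22/17, 1, 16/17, -46/17)
  u_3 = (533/185, 202/185, 386/185, -46/185)

Orthogonality check:
  u_2 · u_1 = 0 (should be 0)
  u_3 · u_1 = 0 (should be 0)
  u_3 · u_2 = 0 (should be 0)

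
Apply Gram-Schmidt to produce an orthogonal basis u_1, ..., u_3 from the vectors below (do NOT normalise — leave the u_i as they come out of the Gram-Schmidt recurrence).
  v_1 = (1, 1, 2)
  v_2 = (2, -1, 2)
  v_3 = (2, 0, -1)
Orthogonal basis:
  u_1 = (1, 1, 2)
  u_2 = (7/6, -11/6, 1/3)
  u_3 = (44/29, 22/29, -33/29)

Apply the Gram-Schmidt recurrence
  u_1 = v_1
  u_i = v_i − Σ_{j<i} ((v_i · u_j) / (u_j · u_j)) · u_j.

Step by step this gives:
  u_1 = (1, 1, 2)
  u_2 = (7/6, -11/6, 1/3)
  u_3 = (44/29, 22/29, -33/29)

Orthogonality check:
  u_2 · u_1 = 0 (should be 0)
  u_3 · u_1 = 0 (should be 0)
  u_3 · u_2 = 0 (should be 0)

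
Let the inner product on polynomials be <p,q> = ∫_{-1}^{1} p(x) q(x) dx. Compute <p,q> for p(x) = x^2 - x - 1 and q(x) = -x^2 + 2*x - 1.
<p,q> = 4/15

Expand the product: p(x)·q(x) = -x^4 + 3*x^3 - 2*x^2 - x + 1.
∫_{-1}^{1} of each monomial x^k gives [2/(k+1) if k even, 0 if k odd]. Integrating term-by-term (or equivalently evaluating the antiderivative F(x) = -x^5/5 + 3*x^4/4 - 2*x^3/3 - x^2/2 + x at the endpoints):
  F(1) − F(−1) = 23/60 − (7/60) = 4/15.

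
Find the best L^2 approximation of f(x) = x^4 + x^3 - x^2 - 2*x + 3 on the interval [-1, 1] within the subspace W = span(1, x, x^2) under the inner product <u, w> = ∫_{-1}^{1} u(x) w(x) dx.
g(x) = -x^2/7 - 7*x/5 + 102/35

The best approximation g ∈ W is the orthogonal projection of f onto W. Writing g = a_0 + a_1 x + a_2 x^2, the coefficients solve the normal equations G · a = b where
  G_{ij} = <φ_i, φ_j> and b_i = <f, φ_i>, with φ_0 = 1, φ_1 = x, φ_2 = x^2.
G =
  [2, 0, 2/3]
  [0, 2/3, 0]
  [2/3, 0, 2/5],
b = (86/15, -14/15, 66/35).
Solving gives a_0 = 102/35, a_1 = -7/5, a_2 = -1/7, so
  g(x) = -x^2/7 - 7*x/5 + 102/35.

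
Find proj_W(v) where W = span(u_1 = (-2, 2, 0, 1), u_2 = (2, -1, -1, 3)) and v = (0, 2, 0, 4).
proj_W(v) = (-4/7, 31/21, -19/21, 82/21)

Set up U = [u_1 | ... | u_2] ∈ R^(4×2). The projector onto W = col(U) is P = U (U^T U)^(-1) U^T.
Compute U^T U =
  [9, -3]
  [-3, 15],
and U^T v = (8, 10).
Solve U^T U · c = U^T v for the coefficients: c = (25/21, 19/21). The projection is proj_W(v) = U c.
Check: (v - proj_W(v)) · u_1 = 0  (should be 0).
Check: (v - proj_W(v)) · u_2 = 0  (should be 0).
Result: proj_W(v) = (-4/7, 31/21, -19/21, 82/21).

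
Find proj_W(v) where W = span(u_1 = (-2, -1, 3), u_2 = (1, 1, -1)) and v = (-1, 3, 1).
proj_W(v) = (1/3, 7/3, 5/3)

Set up U = [u_1 | ... | u_2] ∈ R^(3×2). The projector onto W = col(U) is P = U (U^T U)^(-1) U^T.
Compute U^T U =
  [14, -6]
  [-6, 3],
and U^T v = (2, 1).
Solve U^T U · c = U^T v for the coefficients: c = (2, 13/3). The projection is proj_W(v) = U c.
Check: (v - proj_W(v)) · u_1 = 0  (should be 0).
Check: (v - proj_W(v)) · u_2 = 0  (should be 0).
Result: proj_W(v) = (1/3, 7/3, 5/3).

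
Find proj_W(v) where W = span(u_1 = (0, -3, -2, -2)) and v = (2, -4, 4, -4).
proj_W(v) = (0, -36/17, -24/17, -24/17)

Set up U = [u_1 | ... | u_1] ∈ R^(4×1). The projector onto W = col(U) is P = U (U^T U)^(-1) U^T.
Compute U^T U =
  [17],
and U^T v = (12).
Solve U^T U · c = U^T v for the coefficients: c = (12/17). The projection is proj_W(v) = U c.
Check: (v - proj_W(v)) · u_1 = 0  (should be 0).
Result: proj_W(v) = (0, -36/17, -24/17, -24/17).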